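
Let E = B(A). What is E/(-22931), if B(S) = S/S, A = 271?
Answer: -1/22931 ≈ -4.3609e-5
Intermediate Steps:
B(S) = 1
E = 1
E/(-22931) = 1/(-22931) = 1*(-1/22931) = -1/22931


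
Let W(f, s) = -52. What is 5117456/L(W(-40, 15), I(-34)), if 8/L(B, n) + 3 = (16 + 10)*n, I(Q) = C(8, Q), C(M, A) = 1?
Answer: 14712686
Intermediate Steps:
I(Q) = 1
L(B, n) = 8/(-3 + 26*n) (L(B, n) = 8/(-3 + (16 + 10)*n) = 8/(-3 + 26*n))
5117456/L(W(-40, 15), I(-34)) = 5117456/((8/(-3 + 26*1))) = 5117456/((8/(-3 + 26))) = 5117456/((8/23)) = 5117456/((8*(1/23))) = 5117456/(8/23) = 5117456*(23/8) = 14712686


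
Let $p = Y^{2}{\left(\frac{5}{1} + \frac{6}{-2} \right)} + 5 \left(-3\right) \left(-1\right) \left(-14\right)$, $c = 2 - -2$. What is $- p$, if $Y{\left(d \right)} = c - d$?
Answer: $206$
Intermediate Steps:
$c = 4$ ($c = 2 + 2 = 4$)
$Y{\left(d \right)} = 4 - d$
$p = -206$ ($p = \left(4 - \left(\frac{5}{1} + \frac{6}{-2}\right)\right)^{2} + 5 \left(-3\right) \left(-1\right) \left(-14\right) = \left(4 - \left(5 \cdot 1 + 6 \left(- \frac{1}{2}\right)\right)\right)^{2} + \left(-15\right) \left(-1\right) \left(-14\right) = \left(4 - \left(5 - 3\right)\right)^{2} + 15 \left(-14\right) = \left(4 - 2\right)^{2} - 210 = 2^{2} - 210 = 4 - 210 = -206$)
$- p = \left(-1\right) \left(-206\right) = 206$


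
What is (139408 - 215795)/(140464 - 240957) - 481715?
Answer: -48408909108/100493 ≈ -4.8171e+5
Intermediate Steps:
(139408 - 215795)/(140464 - 240957) - 481715 = -76387/(-100493) - 481715 = -76387*(-1/100493) - 481715 = 76387/100493 - 481715 = -48408909108/100493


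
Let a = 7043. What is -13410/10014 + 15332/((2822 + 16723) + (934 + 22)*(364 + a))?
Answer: -15844334587/11850963153 ≈ -1.3370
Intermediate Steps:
-13410/10014 + 15332/((2822 + 16723) + (934 + 22)*(364 + a)) = -13410/10014 + 15332/((2822 + 16723) + (934 + 22)*(364 + 7043)) = -13410*1/10014 + 15332/(19545 + 956*7407) = -2235/1669 + 15332/(19545 + 7081092) = -2235/1669 + 15332/7100637 = -15844334587/11850963153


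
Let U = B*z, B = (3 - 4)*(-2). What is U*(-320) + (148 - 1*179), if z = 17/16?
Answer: -711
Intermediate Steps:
B = 2 (B = -1*(-2) = 2)
z = 17/16 (z = 17*(1/16) = 17/16 ≈ 1.0625)
U = 17/8 (U = 2*(17/16) = 17/8 ≈ 2.1250)
U*(-320) + (148 - 1*179) = (17/8)*(-320) + (148 - 1*179) = -680 + (148 - 179) = -680 - 31 = -711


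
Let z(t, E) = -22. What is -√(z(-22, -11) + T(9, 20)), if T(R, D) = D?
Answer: -I*√2 ≈ -1.4142*I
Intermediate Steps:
-√(z(-22, -11) + T(9, 20)) = -√(-22 + 20) = -√(-2) = -I*√2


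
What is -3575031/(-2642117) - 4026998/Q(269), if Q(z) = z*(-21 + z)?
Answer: -5200651203347/88130454652 ≈ -59.011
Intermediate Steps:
-3575031/(-2642117) - 4026998/Q(269) = -3575031/(-2642117) - 4026998*1/(269*(-21 + 269)) = -3575031*(-1/2642117) - 4026998/(269*248) = 3575031/2642117 - 4026998/66712 = 3575031/2642117 - 4026998*1/66712 = 3575031/2642117 - 2013499/33356 = -5200651203347/88130454652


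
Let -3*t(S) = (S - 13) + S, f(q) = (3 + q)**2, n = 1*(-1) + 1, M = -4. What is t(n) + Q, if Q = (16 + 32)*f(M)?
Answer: 157/3 ≈ 52.333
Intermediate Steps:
n = 0 (n = -1 + 1 = 0)
t(S) = 13/3 - 2*S/3 (t(S) = -((S - 13) + S)/3 = -((-13 + S) + S)/3 = -(-13 + 2*S)/3 = 13/3 - 2*S/3)
Q = 48 (Q = (16 + 32)*(3 - 4)**2 = 48*(-1)**2 = 48*1 = 48)
t(n) + Q = (13/3 - 2/3*0) + 48 = (13/3 + 0) + 48 = 13/3 + 48 = 157/3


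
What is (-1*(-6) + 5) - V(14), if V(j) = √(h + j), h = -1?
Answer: 11 - √13 ≈ 7.3944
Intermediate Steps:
V(j) = √(-1 + j)
(-1*(-6) + 5) - V(14) = (-1*(-6) + 5) - √(-1 + 14) = (6 + 5) - √13 = 11 - √13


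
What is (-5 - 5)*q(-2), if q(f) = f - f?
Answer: 0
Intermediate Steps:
q(f) = 0
(-5 - 5)*q(-2) = (-5 - 5)*0 = -10*0 = 0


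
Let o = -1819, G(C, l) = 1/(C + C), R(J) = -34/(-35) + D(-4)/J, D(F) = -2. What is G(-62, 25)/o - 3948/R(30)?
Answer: -18700396829/4285564 ≈ -4363.6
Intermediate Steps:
R(J) = 34/35 - 2/J (R(J) = -34/(-35) - 2/J = -34*(-1/35) - 2/J = 34/35 - 2/J)
G(C, l) = 1/(2*C)
G(-62, 25)/o - 3948/R(30) = ((1/2)/(-62))/(-1819) - 3948/(34/35 - 2/30) = ((1/2)*(-1/62))*(-1/1819) - 3948/(34/35 - 2*1/30) = -1/124*(-1/1819) - 3948/(34/35 - 1/15) = 1/225556 - 3948/19/21 = 1/225556 - 3948*21/19 = 1/225556 - 82908/19 = -18700396829/4285564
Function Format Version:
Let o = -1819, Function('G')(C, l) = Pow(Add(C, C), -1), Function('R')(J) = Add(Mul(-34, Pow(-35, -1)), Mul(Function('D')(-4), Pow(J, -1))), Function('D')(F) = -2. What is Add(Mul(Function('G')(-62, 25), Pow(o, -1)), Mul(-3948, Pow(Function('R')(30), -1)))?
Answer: Rational(-18700396829, 4285564) ≈ -4363.6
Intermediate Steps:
Function('R')(J) = Add(Rational(34, 35), Mul(-2, Pow(J, -1))) (Function('R')(J) = Add(Mul(-34, Pow(-35, -1)), Mul(-2, Pow(J, -1))) = Add(Mul(-34, Rational(-1, 35)), Mul(-2, Pow(J, -1))) = Add(Rational(34, 35), Mul(-2, Pow(J, -1))))
Function('G')(C, l) = Mul(Rational(1, 2), Pow(C, -1)) (Function('G')(C, l) = Pow(Mul(2, C), -1) = Mul(Rational(1, 2), Pow(C, -1)))
Add(Mul(Function('G')(-62, 25), Pow(o, -1)), Mul(-3948, Pow(Function('R')(30), -1))) = Add(Mul(Mul(Rational(1, 2), Pow(-62, -1)), Pow(-1819, -1)), Mul(-3948, Pow(Add(Rational(34, 35), Mul(-2, Pow(30, -1))), -1))) = Add(Mul(Mul(Rational(1, 2), Rational(-1, 62)), Rational(-1, 1819)), Mul(-3948, Pow(Add(Rational(34, 35), Mul(-2, Rational(1, 30))), -1))) = Add(Mul(Rational(-1, 124), Rational(-1, 1819)), Mul(-3948, Pow(Add(Rational(34, 35), Rational(-1, 15)), -1))) = Add(Rational(1, 225556), Mul(-3948, Pow(Rational(19, 21), -1))) = Add(Rational(1, 225556), Mul(-3948, Rational(21, 19))) = Add(Rational(1, 225556), Rational(-82908, 19)) = Rational(-18700396829, 4285564)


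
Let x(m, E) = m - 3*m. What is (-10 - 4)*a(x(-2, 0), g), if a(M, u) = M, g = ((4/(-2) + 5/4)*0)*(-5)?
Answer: -56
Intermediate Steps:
x(m, E) = -2*m
g = 0 (g = ((4*(-½) + 5*(¼))*0)*(-5) = ((-2 + 5/4)*0)*(-5) = -¾*0*(-5) = 0*(-5) = 0)
(-10 - 4)*a(x(-2, 0), g) = (-10 - 4)*(-2*(-2)) = -14*4 = -56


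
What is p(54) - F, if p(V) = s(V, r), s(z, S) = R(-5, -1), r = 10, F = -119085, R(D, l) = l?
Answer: 119084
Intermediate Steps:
s(z, S) = -1
p(V) = -1
p(54) - F = -1 - 1*(-119085) = -1 + 119085 = 119084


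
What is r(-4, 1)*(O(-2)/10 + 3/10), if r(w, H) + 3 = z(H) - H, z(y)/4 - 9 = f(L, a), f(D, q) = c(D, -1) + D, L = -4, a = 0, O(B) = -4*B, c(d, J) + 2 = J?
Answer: 22/5 ≈ 4.4000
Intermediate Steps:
c(d, J) = -2 + J
f(D, q) = -3 + D (f(D, q) = (-2 - 1) + D = -3 + D)
z(y) = 8 (z(y) = 36 + 4*(-3 - 4) = 36 + 4*(-7) = 36 - 28 = 8)
r(w, H) = 5 - H (r(w, H) = -3 + (8 - H) = 5 - H)
r(-4, 1)*(O(-2)/10 + 3/10) = (5 - 1*1)*(-4*(-2)/10 + 3/10) = (5 - 1)*(8*(⅒) + 3*(⅒)) = 4*(⅘ + 3/10) = 4*(11/10) = 22/5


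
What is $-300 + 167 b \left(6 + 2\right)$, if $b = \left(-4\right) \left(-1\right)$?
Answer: $5044$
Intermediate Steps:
$b = 4$
$-300 + 167 b \left(6 + 2\right) = -300 + 167 \cdot 4 \left(6 + 2\right) = -300 + 167 \cdot 4 \cdot 8 = -300 + 167 \cdot 32 = -300 + 5344 = 5044$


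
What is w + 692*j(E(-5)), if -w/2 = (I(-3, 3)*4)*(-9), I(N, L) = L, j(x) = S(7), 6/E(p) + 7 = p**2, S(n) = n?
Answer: 5060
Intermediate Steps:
E(p) = 6/(-7 + p**2)
j(x) = 7
w = 216 (w = -2*3*4*(-9) = -24*(-9) = -2*(-108) = 216)
w + 692*j(E(-5)) = 216 + 692*7 = 216 + 4844 = 5060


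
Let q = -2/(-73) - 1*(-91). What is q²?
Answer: 44156025/5329 ≈ 8286.0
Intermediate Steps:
q = 6645/73 (q = -2*(-1/73) + 91 = 2/73 + 91 = 6645/73 ≈ 91.027)
q² = (6645/73)² = 44156025/5329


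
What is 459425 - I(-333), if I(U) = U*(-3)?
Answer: 458426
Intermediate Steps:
I(U) = -3*U
459425 - I(-333) = 459425 - (-3)*(-333) = 459425 - 1*999 = 459425 - 999 = 458426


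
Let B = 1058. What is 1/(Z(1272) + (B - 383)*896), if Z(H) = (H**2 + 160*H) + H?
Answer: 1/2427576 ≈ 4.1193e-7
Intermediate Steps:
Z(H) = H**2 + 161*H
1/(Z(1272) + (B - 383)*896) = 1/(1272*(161 + 1272) + (1058 - 383)*896) = 1/(1272*1433 + 675*896) = 1/(1822776 + 604800) = 1/2427576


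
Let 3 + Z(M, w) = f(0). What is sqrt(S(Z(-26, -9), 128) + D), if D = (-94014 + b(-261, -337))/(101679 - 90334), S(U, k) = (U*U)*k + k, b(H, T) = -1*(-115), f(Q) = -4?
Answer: sqrt(822672475845)/11345 ≈ 79.948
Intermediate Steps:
b(H, T) = 115
Z(M, w) = -7 (Z(M, w) = -3 - 4 = -7)
S(U, k) = k + k*U**2 (S(U, k) = U**2*k + k = k*U**2 + k = k + k*U**2)
D = -93899/11345 (D = (-94014 + 115)/(101679 - 90334) = -93899/11345 ≈ -8.2767)
sqrt(S(Z(-26, -9), 128) + D) = sqrt(128*(1 + (-7)**2) - 93899/11345) = sqrt(128*(1 + 49) - 93899/11345) = sqrt(128*50 - 93899/11345) = sqrt(6400 - 93899/11345) = sqrt(72514101/11345) = sqrt(822672475845)/11345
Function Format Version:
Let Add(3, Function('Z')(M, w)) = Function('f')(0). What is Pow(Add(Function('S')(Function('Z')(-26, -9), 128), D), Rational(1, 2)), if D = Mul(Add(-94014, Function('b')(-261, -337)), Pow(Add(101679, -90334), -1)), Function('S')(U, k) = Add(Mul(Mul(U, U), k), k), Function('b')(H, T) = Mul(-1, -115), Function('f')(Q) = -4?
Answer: Mul(Rational(1, 11345), Pow(822672475845, Rational(1, 2))) ≈ 79.948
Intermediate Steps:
Function('b')(H, T) = 115
Function('Z')(M, w) = -7 (Function('Z')(M, w) = Add(-3, -4) = -7)
Function('S')(U, k) = Add(k, Mul(k, Pow(U, 2))) (Function('S')(U, k) = Add(Mul(Pow(U, 2), k), k) = Add(Mul(k, Pow(U, 2)), k) = Add(k, Mul(k, Pow(U, 2))))
D = Rational(-93899, 11345) (D = Mul(Add(-94014, 115), Pow(Add(101679, -90334), -1)) = Mul(-93899, Pow(11345, -1)) = Mul(-93899, Rational(1, 11345)) = Rational(-93899, 11345) ≈ -8.2767)
Pow(Add(Function('S')(Function('Z')(-26, -9), 128), D), Rational(1, 2)) = Pow(Add(Mul(128, Add(1, Pow(-7, 2))), Rational(-93899, 11345)), Rational(1, 2)) = Pow(Add(Mul(128, Add(1, 49)), Rational(-93899, 11345)), Rational(1, 2)) = Pow(Add(Mul(128, 50), Rational(-93899, 11345)), Rational(1, 2)) = Pow(Add(6400, Rational(-93899, 11345)), Rational(1, 2)) = Pow(Rational(72514101, 11345), Rational(1, 2)) = Mul(Rational(1, 11345), Pow(822672475845, Rational(1, 2)))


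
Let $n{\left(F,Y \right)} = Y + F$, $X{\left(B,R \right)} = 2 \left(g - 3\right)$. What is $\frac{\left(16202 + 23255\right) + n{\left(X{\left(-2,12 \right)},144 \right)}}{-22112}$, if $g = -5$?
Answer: $- \frac{39585}{22112} \approx -1.7902$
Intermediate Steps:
$X{\left(B,R \right)} = -16$ ($X{\left(B,R \right)} = 2 \left(-5 - 3\right) = 2 \left(-8\right) = -16$)
$n{\left(F,Y \right)} = F + Y$
$\frac{\left(16202 + 23255\right) + n{\left(X{\left(-2,12 \right)},144 \right)}}{-22112} = \frac{\left(16202 + 23255\right) + \left(-16 + 144\right)}{-22112} = \left(39457 + 128\right) \left(- \frac{1}{22112}\right) = 39585 \left(- \frac{1}{22112}\right) = - \frac{39585}{22112}$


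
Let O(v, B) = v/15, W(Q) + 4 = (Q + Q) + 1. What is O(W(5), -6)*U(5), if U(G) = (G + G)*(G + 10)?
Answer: 70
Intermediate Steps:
W(Q) = -3 + 2*Q (W(Q) = -4 + ((Q + Q) + 1) = -4 + (2*Q + 1) = -4 + (1 + 2*Q) = -3 + 2*Q)
U(G) = 2*G*(10 + G) (U(G) = (2*G)*(10 + G) = 2*G*(10 + G))
O(v, B) = v/15 (O(v, B) = v*(1/15) = v/15)
O(W(5), -6)*U(5) = ((-3 + 2*5)/15)*(2*5*(10 + 5)) = ((-3 + 10)/15)*(2*5*15) = ((1/15)*7)*150 = (7/15)*150 = 70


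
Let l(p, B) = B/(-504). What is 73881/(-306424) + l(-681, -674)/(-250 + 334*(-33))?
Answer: -26245687019/108801356832 ≈ -0.24123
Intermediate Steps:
l(p, B) = -B/504 (l(p, B) = B*(-1/504) = -B/504)
73881/(-306424) + l(-681, -674)/(-250 + 334*(-33)) = 73881/(-306424) + (-1/504*(-674))/(-250 + 334*(-33)) = 73881*(-1/306424) + 337/(252*(-250 - 11022)) = -73881/306424 + (337/252)/(-11272) = -73881/306424 + (337/252)*(-1/11272) = -73881/306424 - 337/2840544 = -26245687019/108801356832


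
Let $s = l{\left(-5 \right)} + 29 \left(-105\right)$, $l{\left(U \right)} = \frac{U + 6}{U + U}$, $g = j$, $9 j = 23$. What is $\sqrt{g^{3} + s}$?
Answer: $\frac{i \sqrt{220771090}}{270} \approx 55.031 i$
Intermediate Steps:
$j = \frac{23}{9}$ ($j = \frac{1}{9} \cdot 23 = \frac{23}{9} \approx 2.5556$)
$g = \frac{23}{9} \approx 2.5556$
$l{\left(U \right)} = \frac{6 + U}{2 U}$
$s = - \frac{30451}{10}$ ($s = \frac{6 - 5}{2 \left(-5\right)} + 29 \left(-105\right) = \frac{1}{2} \left(- \frac{1}{5}\right) 1 - 3045 = - \frac{1}{10} - 3045 = - \frac{30451}{10} \approx -3045.1$)
$\sqrt{g^{3} + s} = \sqrt{\left(\frac{23}{9}\right)^{3} - \frac{30451}{10}} = \sqrt{\frac{12167}{729} - \frac{30451}{10}} = \sqrt{- \frac{22077109}{7290}} = \frac{i \sqrt{220771090}}{270}$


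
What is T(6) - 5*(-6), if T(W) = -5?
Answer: 25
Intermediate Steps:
T(6) - 5*(-6) = -5 - 5*(-6) = -5 + 30 = 25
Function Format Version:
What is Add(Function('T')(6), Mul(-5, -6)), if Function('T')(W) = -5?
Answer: 25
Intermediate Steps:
Add(Function('T')(6), Mul(-5, -6)) = Add(-5, Mul(-5, -6)) = Add(-5, 30) = 25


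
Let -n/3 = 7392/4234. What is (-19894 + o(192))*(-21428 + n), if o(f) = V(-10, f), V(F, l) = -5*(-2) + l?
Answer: 893508037488/2117 ≈ 4.2206e+8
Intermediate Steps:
V(F, l) = 10 + l
o(f) = 10 + f
n = -11088/2117 (n = -22176/4234 = -3*3696/2117 = -11088/2117 ≈ -5.2376)
(-19894 + o(192))*(-21428 + n) = (-19894 + (10 + 192))*(-21428 - 11088/2117) = (-19894 + 202)*(-45374164/2117) = -19692*(-45374164/2117) = 893508037488/2117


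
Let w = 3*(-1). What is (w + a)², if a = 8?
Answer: 25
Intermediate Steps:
w = -3
(w + a)² = (-3 + 8)² = 5² = 25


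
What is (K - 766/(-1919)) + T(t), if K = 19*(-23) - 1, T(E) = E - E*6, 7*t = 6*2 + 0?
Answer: -5993432/13433 ≈ -446.17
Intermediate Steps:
t = 12/7 (t = (6*2 + 0)/7 = (12 + 0)/7 = (⅐)*12 = 12/7 ≈ 1.7143)
T(E) = -5*E (T(E) = E - 6*E = -5*E)
K = -438 (K = -437 - 1 = -438)
(K - 766/(-1919)) + T(t) = (-438 - 766/(-1919)) - 5*12/7 = (-438 - 766*(-1/1919)) - 60/7 = (-438 + 766/1919) - 60/7 = -839756/1919 - 60/7 = -5993432/13433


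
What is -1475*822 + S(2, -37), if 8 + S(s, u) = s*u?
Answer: -1212532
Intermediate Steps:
S(s, u) = -8 + s*u
-1475*822 + S(2, -37) = -1475*822 + (-8 + 2*(-37)) = -1212450 + (-8 - 74) = -1212450 - 82 = -1212532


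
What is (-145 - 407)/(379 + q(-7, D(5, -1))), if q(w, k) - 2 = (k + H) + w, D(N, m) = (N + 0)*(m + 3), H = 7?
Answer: -24/17 ≈ -1.4118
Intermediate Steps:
D(N, m) = N*(3 + m)
q(w, k) = 9 + k + w (q(w, k) = 2 + ((k + 7) + w) = 2 + ((7 + k) + w) = 2 + (7 + k + w) = 9 + k + w)
(-145 - 407)/(379 + q(-7, D(5, -1))) = (-145 - 407)/(379 + (9 + 5*(3 - 1) - 7)) = -552/(379 + (9 + 5*2 - 7)) = -552/(379 + (9 + 10 - 7)) = -552/(379 + 12) = -552/391 = -552*1/391 = -24/17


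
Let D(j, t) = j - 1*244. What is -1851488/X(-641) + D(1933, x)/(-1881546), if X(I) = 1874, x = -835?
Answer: -1031279753/1043818 ≈ -987.99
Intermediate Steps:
D(j, t) = -244 + j (D(j, t) = j - 244 = -244 + j)
-1851488/X(-641) + D(1933, x)/(-1881546) = -1851488/1874 + (-244 + 1933)/(-1881546) = -1851488*1/1874 + 1689*(-1/1881546) = -925744/937 - 1/1114 = -1031279753/1043818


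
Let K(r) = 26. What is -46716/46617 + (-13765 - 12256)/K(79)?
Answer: -404745191/404014 ≈ -1001.8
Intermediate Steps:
-46716/46617 + (-13765 - 12256)/K(79) = -46716/46617 + (-13765 - 12256)/26 = -46716*1/46617 - 26021*1/26 = -15572/15539 - 26021/26 = -404745191/404014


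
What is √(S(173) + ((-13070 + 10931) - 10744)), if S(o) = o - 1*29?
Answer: I*√12739 ≈ 112.87*I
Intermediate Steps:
S(o) = -29 + o (S(o) = o - 29 = -29 + o)
√(S(173) + ((-13070 + 10931) - 10744)) = √((-29 + 173) + ((-13070 + 10931) - 10744)) = √(144 + (-2139 - 10744)) = √(144 - 12883) = √(-12739) = I*√12739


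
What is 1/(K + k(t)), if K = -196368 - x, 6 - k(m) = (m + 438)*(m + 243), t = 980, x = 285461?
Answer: -1/2216037 ≈ -4.5126e-7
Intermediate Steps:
k(m) = 6 - (243 + m)*(438 + m) (k(m) = 6 - (m + 438)*(m + 243) = 6 - (438 + m)*(243 + m) = 6 - (243 + m)*(438 + m))
K = -481829 (K = -196368 - 1*285461 = -196368 - 285461 = -481829)
1/(K + k(t)) = 1/(-481829 + (-106428 - 1*980² - 681*980)) = 1/(-481829 + (-106428 - 1*960400 - 667380)) = 1/(-481829 + (-106428 - 960400 - 667380)) = 1/(-481829 - 1734208) = 1/(-2216037) = -1/2216037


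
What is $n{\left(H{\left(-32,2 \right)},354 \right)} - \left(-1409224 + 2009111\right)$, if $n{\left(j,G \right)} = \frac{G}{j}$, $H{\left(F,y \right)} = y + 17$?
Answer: $- \frac{11397499}{19} \approx -5.9987 \cdot 10^{5}$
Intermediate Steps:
$H{\left(F,y \right)} = 17 + y$
$n{\left(H{\left(-32,2 \right)},354 \right)} - \left(-1409224 + 2009111\right) = \frac{354}{17 + 2} - \left(-1409224 + 2009111\right) = \frac{354}{19} - 599887 = - \frac{11397499}{19}$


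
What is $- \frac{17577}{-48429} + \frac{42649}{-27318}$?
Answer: $- \frac{176142215}{146998158} \approx -1.1983$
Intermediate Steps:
$- \frac{17577}{-48429} + \frac{42649}{-27318} = \left(-17577\right) \left(- \frac{1}{48429}\right) + 42649 \left(- \frac{1}{27318}\right) = \frac{1953}{5381} - \frac{42649}{27318} = - \frac{176142215}{146998158}$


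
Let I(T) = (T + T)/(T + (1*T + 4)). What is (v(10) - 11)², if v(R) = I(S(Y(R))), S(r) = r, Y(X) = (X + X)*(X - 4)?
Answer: 373321/3721 ≈ 100.33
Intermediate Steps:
Y(X) = 2*X*(-4 + X) (Y(X) = (2*X)*(-4 + X) = 2*X*(-4 + X))
I(T) = 2*T/(4 + 2*T) (I(T) = (2*T)/(T + (T + 4)) = (2*T)/(T + (4 + T)) = (2*T)/(4 + 2*T) = 2*T/(4 + 2*T))
v(R) = 2*R*(-4 + R)/(2 + 2*R*(-4 + R)) (v(R) = (2*R*(-4 + R))/(2 + 2*R*(-4 + R)) = 2*R*(-4 + R)/(2 + 2*R*(-4 + R)))
(v(10) - 11)² = (10*(-4 + 10)/(1 + 10*(-4 + 10)) - 11)² = (10*6/(1 + 10*6) - 11)² = (10*6/(1 + 60) - 11)² = (10*6/61 - 11)² = (10*(1/61)*6 - 11)² = (60/61 - 11)² = (-611/61)² = 373321/3721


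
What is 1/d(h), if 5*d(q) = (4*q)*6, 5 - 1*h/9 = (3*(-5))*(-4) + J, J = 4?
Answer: -5/12744 ≈ -0.00039234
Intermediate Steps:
h = -531 (h = 45 - 9*((3*(-5))*(-4) + 4) = 45 - 9*(-15*(-4) + 4) = 45 - 9*(60 + 4) = 45 - 9*64 = 45 - 576 = -531)
d(q) = 24*q/5 (d(q) = ((4*q)*6)/5 = (24*q)/5 = 24*q/5)
1/d(h) = 1/((24/5)*(-531)) = 1/(-12744/5) = -5/12744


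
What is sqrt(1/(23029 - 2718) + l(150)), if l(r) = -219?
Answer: 2*I*sqrt(22586380397)/20311 ≈ 14.799*I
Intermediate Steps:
sqrt(1/(23029 - 2718) + l(150)) = sqrt(1/(23029 - 2718) - 219) = sqrt(1/20311 - 219) = sqrt(-4448108/20311) = 2*I*sqrt(22586380397)/20311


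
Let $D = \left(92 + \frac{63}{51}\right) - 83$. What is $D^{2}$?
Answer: $\frac{30276}{289} \approx 104.76$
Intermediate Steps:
$D = \frac{174}{17}$ ($D = \left(92 + 63 \cdot \frac{1}{51}\right) - 83 = \left(92 + \frac{21}{17}\right) - 83 = \frac{1585}{17} - 83 = \frac{174}{17} \approx 10.235$)
$D^{2} = \left(\frac{174}{17}\right)^{2} = \frac{30276}{289}$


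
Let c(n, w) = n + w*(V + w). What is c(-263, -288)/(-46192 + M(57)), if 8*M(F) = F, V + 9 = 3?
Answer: -675272/369479 ≈ -1.8276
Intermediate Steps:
V = -6 (V = -9 + 3 = -6)
M(F) = F/8
c(n, w) = n + w*(-6 + w)
c(-263, -288)/(-46192 + M(57)) = (-263 + (-288)² - 6*(-288))/(-46192 + (⅛)*57) = (-263 + 82944 + 1728)/(-46192 + 57/8) = 84409/(-369479/8) = 84409*(-8/369479) = -675272/369479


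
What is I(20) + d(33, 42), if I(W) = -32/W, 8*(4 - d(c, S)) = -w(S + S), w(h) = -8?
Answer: 7/5 ≈ 1.4000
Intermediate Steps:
d(c, S) = 3 (d(c, S) = 4 - (-1)*(-8)/8 = 4 - 1/8*8 = 4 - 1 = 3)
I(20) + d(33, 42) = -32/20 + 3 = -32*1/20 + 3 = -8/5 + 3 = 7/5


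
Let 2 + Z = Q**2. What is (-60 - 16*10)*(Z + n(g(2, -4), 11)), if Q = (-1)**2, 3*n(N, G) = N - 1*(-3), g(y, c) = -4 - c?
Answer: 0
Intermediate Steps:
n(N, G) = 1 + N/3 (n(N, G) = (N - 1*(-3))/3 = (N + 3)/3 = (3 + N)/3 = 1 + N/3)
Q = 1
Z = -1 (Z = -2 + 1**2 = -2 + 1 = -1)
(-60 - 16*10)*(Z + n(g(2, -4), 11)) = (-60 - 16*10)*(-1 + (1 + (-4 - 1*(-4))/3)) = (-60 - 160)*(-1 + (1 + (-4 + 4)/3)) = -220*(-1 + (1 + (1/3)*0)) = -220*(-1 + (1 + 0)) = -220*(-1 + 1) = -220*0 = 0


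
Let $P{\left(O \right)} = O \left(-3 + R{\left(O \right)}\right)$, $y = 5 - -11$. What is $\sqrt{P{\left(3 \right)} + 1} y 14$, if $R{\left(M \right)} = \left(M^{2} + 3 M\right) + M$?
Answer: $224 \sqrt{55} \approx 1661.2$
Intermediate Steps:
$y = 16$ ($y = 5 + 11 = 16$)
$R{\left(M \right)} = M^{2} + 4 M$
$P{\left(O \right)} = O \left(-3 + O \left(4 + O\right)\right)$
$\sqrt{P{\left(3 \right)} + 1} y 14 = \sqrt{3 \left(-3 + 3 \left(4 + 3\right)\right) + 1} \cdot 16 \cdot 14 = \sqrt{3 \left(-3 + 3 \cdot 7\right) + 1} \cdot 16 \cdot 14 = \sqrt{3 \left(-3 + 21\right) + 1} \cdot 16 \cdot 14 = \sqrt{3 \cdot 18 + 1} \cdot 16 \cdot 14 = \sqrt{54 + 1} \cdot 16 \cdot 14 = \sqrt{55} \cdot 16 \cdot 14 = 16 \sqrt{55} \cdot 14 = 224 \sqrt{55}$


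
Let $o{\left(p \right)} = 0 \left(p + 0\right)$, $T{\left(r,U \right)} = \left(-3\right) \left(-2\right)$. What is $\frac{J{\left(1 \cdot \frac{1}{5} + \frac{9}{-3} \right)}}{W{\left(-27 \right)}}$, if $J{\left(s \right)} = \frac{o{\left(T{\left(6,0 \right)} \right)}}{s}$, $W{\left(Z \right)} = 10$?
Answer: $0$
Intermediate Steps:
$T{\left(r,U \right)} = 6$
$o{\left(p \right)} = 0$ ($o{\left(p \right)} = 0 p = 0$)
$J{\left(s \right)} = 0$ ($J{\left(s \right)} = \frac{0}{s} = 0$)
$\frac{J{\left(1 \cdot \frac{1}{5} + \frac{9}{-3} \right)}}{W{\left(-27 \right)}} = \frac{0}{10} = 0 \cdot \frac{1}{10} = 0$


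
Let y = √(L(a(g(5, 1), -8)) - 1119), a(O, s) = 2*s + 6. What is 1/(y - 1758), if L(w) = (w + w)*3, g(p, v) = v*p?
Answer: -586/1030581 - I*√131/1030581 ≈ -0.00056861 - 1.1106e-5*I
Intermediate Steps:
g(p, v) = p*v
a(O, s) = 6 + 2*s
L(w) = 6*w (L(w) = (2*w)*3 = 6*w)
y = 3*I*√131 (y = √(6*(6 + 2*(-8)) - 1119) = √(6*(6 - 16) - 1119) = √(6*(-10) - 1119) = √(-60 - 1119) = √(-1179) = 3*I*√131 ≈ 34.337*I)
1/(y - 1758) = 1/(3*I*√131 - 1758) = 1/(-1758 + 3*I*√131)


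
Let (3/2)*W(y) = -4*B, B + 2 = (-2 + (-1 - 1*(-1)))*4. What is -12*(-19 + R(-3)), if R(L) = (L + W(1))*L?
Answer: 1080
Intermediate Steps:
B = -10 (B = -2 + (-2 + (-1 - 1*(-1)))*4 = -2 + (-2 + (-1 + 1))*4 = -2 + (-2 + 0)*4 = -2 - 2*4 = -2 - 8 = -10)
W(y) = 80/3 (W(y) = 2*(-4*(-10))/3 = (⅔)*40 = 80/3)
R(L) = L*(80/3 + L) (R(L) = (L + 80/3)*L = (80/3 + L)*L = L*(80/3 + L))
-12*(-19 + R(-3)) = -12*(-19 + (⅓)*(-3)*(80 + 3*(-3))) = -12*(-19 + (⅓)*(-3)*(80 - 9)) = -12*(-19 + (⅓)*(-3)*71) = -12*(-19 - 71) = -12*(-90) = 1080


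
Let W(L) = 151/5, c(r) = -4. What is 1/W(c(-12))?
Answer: 5/151 ≈ 0.033113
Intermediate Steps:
W(L) = 151/5 (W(L) = 151*(⅕) = 151/5)
1/W(c(-12)) = 1/(151/5) = 5/151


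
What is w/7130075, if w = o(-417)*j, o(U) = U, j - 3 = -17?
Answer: 5838/7130075 ≈ 0.00081879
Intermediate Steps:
j = -14 (j = 3 - 17 = -14)
w = 5838 (w = -417*(-14) = 5838)
w/7130075 = 5838/7130075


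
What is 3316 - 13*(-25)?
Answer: 3641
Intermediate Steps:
3316 - 13*(-25) = 3316 - 1*(-325) = 3316 + 325 = 3641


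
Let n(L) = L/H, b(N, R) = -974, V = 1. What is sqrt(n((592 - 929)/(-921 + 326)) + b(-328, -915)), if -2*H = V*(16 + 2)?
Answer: I*sqrt(3103583665)/1785 ≈ 31.21*I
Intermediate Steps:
H = -9 (H = -(16 + 2)/2 = -18/2 = -1/2*18 = -9)
n(L) = -L/9 (n(L) = L/(-9) = L*(-1/9) = -L/9)
sqrt(n((592 - 929)/(-921 + 326)) + b(-328, -915)) = sqrt(-(592 - 929)/(9*(-921 + 326)) - 974) = sqrt(-(-337)/(9*(-595)) - 974) = sqrt(-(-337)*(-1)/(9*595) - 974) = sqrt(-1/9*337/595 - 974) = sqrt(-337/5355 - 974) = sqrt(-5216107/5355) = I*sqrt(3103583665)/1785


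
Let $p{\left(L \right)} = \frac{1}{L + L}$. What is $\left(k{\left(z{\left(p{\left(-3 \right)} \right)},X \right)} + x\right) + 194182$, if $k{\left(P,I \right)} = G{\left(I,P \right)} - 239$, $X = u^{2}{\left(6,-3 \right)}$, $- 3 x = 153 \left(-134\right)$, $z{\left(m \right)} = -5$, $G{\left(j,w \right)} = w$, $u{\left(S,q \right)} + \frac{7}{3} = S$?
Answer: $200772$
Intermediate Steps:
$u{\left(S,q \right)} = - \frac{7}{3} + S$
$p{\left(L \right)} = \frac{1}{2 L}$
$x = 6834$ ($x = - \frac{153 \left(-134\right)}{3} = \left(- \frac{1}{3}\right) \left(-20502\right) = 6834$)
$X = \frac{121}{9}$ ($X = \left(- \frac{7}{3} + 6\right)^{2} = \left(\frac{11}{3}\right)^{2} = \frac{121}{9} \approx 13.444$)
$k{\left(P,I \right)} = -239 + P$ ($k{\left(P,I \right)} = P - 239 = -239 + P$)
$\left(k{\left(z{\left(p{\left(-3 \right)} \right)},X \right)} + x\right) + 194182 = \left(\left(-239 - 5\right) + 6834\right) + 194182 = \left(-244 + 6834\right) + 194182 = 6590 + 194182 = 200772$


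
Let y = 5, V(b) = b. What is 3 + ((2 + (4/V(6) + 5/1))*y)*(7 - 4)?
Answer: 118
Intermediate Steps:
3 + ((2 + (4/V(6) + 5/1))*y)*(7 - 4) = 3 + ((2 + (4/6 + 5/1))*5)*(7 - 4) = 3 + ((2 + (4*(⅙) + 5*1))*5)*3 = 3 + ((2 + (⅔ + 5))*5)*3 = 3 + ((2 + 17/3)*5)*3 = 3 + ((23/3)*5)*3 = 3 + (115/3)*3 = 3 + 115 = 118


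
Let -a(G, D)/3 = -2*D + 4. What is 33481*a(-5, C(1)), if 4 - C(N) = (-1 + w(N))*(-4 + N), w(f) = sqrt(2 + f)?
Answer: -200886 + 602658*sqrt(3) ≈ 8.4295e+5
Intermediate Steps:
C(N) = 4 - (-1 + sqrt(2 + N))*(-4 + N)
a(G, D) = -12 + 6*D (a(G, D) = -3*(-2*D + 4) = -3*(4 - 2*D) = -12 + 6*D)
33481*a(-5, C(1)) = 33481*(-12 + 6*(1 + 4*sqrt(2 + 1) - 1*1*sqrt(2 + 1))) = 33481*(-12 + 6*(1 + 4*sqrt(3) - 1*1*sqrt(3))) = 33481*(-12 + 6*(1 + 4*sqrt(3) - sqrt(3))) = 33481*(-12 + 6*(1 + 3*sqrt(3))) = 33481*(-12 + (6 + 18*sqrt(3))) = 33481*(-6 + 18*sqrt(3)) = -200886 + 602658*sqrt(3)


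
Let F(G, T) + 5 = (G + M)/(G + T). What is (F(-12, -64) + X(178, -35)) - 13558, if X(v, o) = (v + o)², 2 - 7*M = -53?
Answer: 3663381/532 ≈ 6886.1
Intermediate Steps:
M = 55/7 (M = 2/7 - ⅐*(-53) = 2/7 + 53/7 = 55/7 ≈ 7.8571)
X(v, o) = (o + v)²
F(G, T) = -5 + (55/7 + G)/(G + T) (F(G, T) = -5 + (G + 55/7)/(G + T) = -5 + (55/7 + G)/(G + T))
(F(-12, -64) + X(178, -35)) - 13558 = ((55/7 - 5*(-64) - 4*(-12))/(-12 - 64) + (-35 + 178)²) - 13558 = ((55/7 + 320 + 48)/(-76) + 143²) - 13558 = (-1/76*2631/7 + 20449) - 13558 = (-2631/532 + 20449) - 13558 = 10876237/532 - 13558 = 3663381/532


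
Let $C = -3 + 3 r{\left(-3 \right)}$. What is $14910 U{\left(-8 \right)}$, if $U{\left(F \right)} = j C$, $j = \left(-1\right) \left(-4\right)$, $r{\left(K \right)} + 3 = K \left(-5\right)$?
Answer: $1968120$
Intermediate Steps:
$r{\left(K \right)} = -3 - 5 K$ ($r{\left(K \right)} = -3 + K \left(-5\right) = -3 - 5 K$)
$j = 4$
$C = 33$ ($C = -3 + 3 \left(-3 - -15\right) = -3 + 3 \left(-3 + 15\right) = -3 + 3 \cdot 12 = -3 + 36 = 33$)
$U{\left(F \right)} = 132$ ($U{\left(F \right)} = 4 \cdot 33 = 132$)
$14910 U{\left(-8 \right)} = 14910 \cdot 132 = 1968120$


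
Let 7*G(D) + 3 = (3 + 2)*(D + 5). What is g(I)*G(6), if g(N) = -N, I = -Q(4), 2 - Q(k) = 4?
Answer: -104/7 ≈ -14.857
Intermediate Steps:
Q(k) = -2 (Q(k) = 2 - 1*4 = 2 - 4 = -2)
G(D) = 22/7 + 5*D/7 (G(D) = -3/7 + ((3 + 2)*(D + 5))/7 = -3/7 + (5*(5 + D))/7 = -3/7 + (25 + 5*D)/7 = -3/7 + (25/7 + 5*D/7) = 22/7 + 5*D/7)
I = 2 (I = -1*(-2) = 2)
g(I)*G(6) = (-1*2)*(22/7 + (5/7)*6) = -2*(22/7 + 30/7) = -2*52/7 = -104/7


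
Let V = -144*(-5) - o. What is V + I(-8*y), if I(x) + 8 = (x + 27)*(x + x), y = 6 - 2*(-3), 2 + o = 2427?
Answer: 11535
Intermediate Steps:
o = 2425 (o = -2 + 2427 = 2425)
y = 12 (y = 6 + 6 = 12)
I(x) = -8 + 2*x*(27 + x) (I(x) = -8 + (x + 27)*(x + x) = -8 + (27 + x)*(2*x) = -8 + 2*x*(27 + x))
V = -1705 (V = -144*(-5) - 1*2425 = 720 - 2425 = -1705)
V + I(-8*y) = -1705 + (-8 + 2*(-8*12)² + 54*(-8*12)) = -1705 + (-8 + 2*(-96)² + 54*(-96)) = -1705 + (-8 + 2*9216 - 5184) = -1705 + (-8 + 18432 - 5184) = -1705 + 13240 = 11535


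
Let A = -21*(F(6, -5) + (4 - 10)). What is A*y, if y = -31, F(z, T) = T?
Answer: -7161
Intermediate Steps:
A = 231 (A = -21*(-5 + (4 - 10)) = -21*(-5 - 6) = -21*(-11) = 231)
A*y = 231*(-31) = -7161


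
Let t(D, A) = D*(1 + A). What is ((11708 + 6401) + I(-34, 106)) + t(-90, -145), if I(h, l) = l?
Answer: 31175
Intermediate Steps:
((11708 + 6401) + I(-34, 106)) + t(-90, -145) = ((11708 + 6401) + 106) - 90*(1 - 145) = (18109 + 106) - 90*(-144) = 18215 + 12960 = 31175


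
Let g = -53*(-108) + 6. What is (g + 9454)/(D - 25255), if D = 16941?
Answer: -7592/4157 ≈ -1.8263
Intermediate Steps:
g = 5730 (g = 5724 + 6 = 5730)
(g + 9454)/(D - 25255) = (5730 + 9454)/(16941 - 25255) = 15184/(-8314) = 15184*(-1/8314) = -7592/4157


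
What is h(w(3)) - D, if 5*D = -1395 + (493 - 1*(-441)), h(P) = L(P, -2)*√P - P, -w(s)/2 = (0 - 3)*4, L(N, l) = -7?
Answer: 341/5 - 14*√6 ≈ 33.907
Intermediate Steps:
w(s) = 24 (w(s) = -2*(0 - 3)*4 = -(-6)*4 = -2*(-12) = 24)
h(P) = -P - 7*√P (h(P) = -7*√P - P = -P - 7*√P)
D = -461/5 (D = (-1395 + (493 - 1*(-441)))/5 = (-1395 + (493 + 441))/5 = (-1395 + 934)/5 = (⅕)*(-461) = -461/5 ≈ -92.200)
h(w(3)) - D = (-1*24 - 14*√6) - 1*(-461/5) = (-24 - 14*√6) + 461/5 = 341/5 - 14*√6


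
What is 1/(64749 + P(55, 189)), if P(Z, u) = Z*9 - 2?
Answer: 1/65242 ≈ 1.5328e-5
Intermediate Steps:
P(Z, u) = -2 + 9*Z (P(Z, u) = 9*Z - 2 = -2 + 9*Z)
1/(64749 + P(55, 189)) = 1/(64749 + (-2 + 9*55)) = 1/(64749 + (-2 + 495)) = 1/(64749 + 493) = 1/65242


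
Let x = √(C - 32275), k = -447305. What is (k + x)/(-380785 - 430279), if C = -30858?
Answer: 447305/811064 - I*√63133/811064 ≈ 0.5515 - 0.00030979*I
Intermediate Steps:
x = I*√63133 (x = √(-30858 - 32275) = √(-63133) = I*√63133 ≈ 251.26*I)
(k + x)/(-380785 - 430279) = (-447305 + I*√63133)/(-380785 - 430279) = (-447305 + I*√63133)/(-811064) = (-447305 + I*√63133)*(-1/811064) = 447305/811064 - I*√63133/811064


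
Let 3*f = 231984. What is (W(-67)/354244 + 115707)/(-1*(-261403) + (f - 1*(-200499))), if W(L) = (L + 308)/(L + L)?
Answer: 5492460407831/25596544944080 ≈ 0.21458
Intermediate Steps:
f = 77328 (f = (1/3)*231984 = 77328)
W(L) = (308 + L)/(2*L) (W(L) = (308 + L)/((2*L)) = (308 + L)*(1/(2*L)) = (308 + L)/(2*L))
(W(-67)/354244 + 115707)/(-1*(-261403) + (f - 1*(-200499))) = (((1/2)*(308 - 67)/(-67))/354244 + 115707)/(-1*(-261403) + (77328 - 1*(-200499))) = (((1/2)*(-1/67)*241)*(1/354244) + 115707)/(261403 + (77328 + 200499)) = (-241/134*1/354244 + 115707)/(261403 + 277827) = (-241/47468696 + 115707)/539230 = (5492460407831/47468696)*(1/539230) = 5492460407831/25596544944080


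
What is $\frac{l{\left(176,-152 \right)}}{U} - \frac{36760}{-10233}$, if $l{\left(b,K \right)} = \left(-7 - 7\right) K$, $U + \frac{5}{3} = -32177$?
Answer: $\frac{435416986}{123481611} \approx 3.5262$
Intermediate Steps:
$U = - \frac{96536}{3}$ ($U = - \frac{5}{3} - 32177 = - \frac{96536}{3} \approx -32179.0$)
$l{\left(b,K \right)} = - 14 K$
$\frac{l{\left(176,-152 \right)}}{U} - \frac{36760}{-10233} = \frac{\left(-14\right) \left(-152\right)}{- \frac{96536}{3}} - \frac{36760}{-10233} = 2128 \left(- \frac{3}{96536}\right) - - \frac{36760}{10233} = - \frac{798}{12067} + \frac{36760}{10233} = \frac{435416986}{123481611}$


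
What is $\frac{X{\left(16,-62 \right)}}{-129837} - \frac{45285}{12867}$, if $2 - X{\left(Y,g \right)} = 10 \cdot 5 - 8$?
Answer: $- \frac{1959717955}{556870893} \approx -3.5192$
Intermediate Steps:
$X{\left(Y,g \right)} = -40$ ($X{\left(Y,g \right)} = 2 - \left(10 \cdot 5 - 8\right) = 2 - \left(50 - 8\right) = 2 - 42 = -40$)
$\frac{X{\left(16,-62 \right)}}{-129837} - \frac{45285}{12867} = - \frac{40}{-129837} - \frac{45285}{12867} = \left(-40\right) \left(- \frac{1}{129837}\right) - \frac{15095}{4289} = \frac{40}{129837} - \frac{15095}{4289} = - \frac{1959717955}{556870893}$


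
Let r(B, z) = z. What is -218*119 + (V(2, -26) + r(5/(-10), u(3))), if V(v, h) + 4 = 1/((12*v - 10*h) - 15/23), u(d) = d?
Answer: -169070508/6517 ≈ -25943.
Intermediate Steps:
V(v, h) = -4 + 1/(-15/23 - 10*h + 12*v) (V(v, h) = -4 + 1/((12*v - 10*h) - 15/23) = -4 + 1/((-10*h + 12*v) - 15*1/23) = -4 + 1/((-10*h + 12*v) - 15/23) = -4 + 1/(-15/23 - 10*h + 12*v))
-218*119 + (V(2, -26) + r(5/(-10), u(3))) = -218*119 + ((-83 - 920*(-26) + 1104*2)/(15 - 276*2 + 230*(-26)) + 3) = -25942 + ((-83 + 23920 + 2208)/(15 - 552 - 5980) + 3) = -25942 + (26045/(-6517) + 3) = -25942 + (-1/6517*26045 + 3) = -25942 + (-26045/6517 + 3) = -25942 - 6494/6517 = -169070508/6517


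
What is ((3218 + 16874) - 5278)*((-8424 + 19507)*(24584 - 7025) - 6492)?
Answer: 2882802992670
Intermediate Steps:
((3218 + 16874) - 5278)*((-8424 + 19507)*(24584 - 7025) - 6492) = (20092 - 5278)*(11083*17559 - 6492) = 14814*(194606397 - 6492) = 14814*194599905 = 2882802992670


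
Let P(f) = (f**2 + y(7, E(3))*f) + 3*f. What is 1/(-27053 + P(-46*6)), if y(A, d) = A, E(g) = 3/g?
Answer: 1/46363 ≈ 2.1569e-5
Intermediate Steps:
P(f) = f**2 + 10*f (P(f) = (f**2 + 7*f) + 3*f = f**2 + 10*f)
1/(-27053 + P(-46*6)) = 1/(-27053 + (-46*6)*(10 - 46*6)) = 1/(-27053 - 276*(10 - 276)) = 1/(-27053 - 276*(-266)) = 1/(-27053 + 73416) = 1/46363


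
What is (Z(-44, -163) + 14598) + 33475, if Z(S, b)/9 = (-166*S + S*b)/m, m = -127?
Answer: 5974987/127 ≈ 47047.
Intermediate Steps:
Z(S, b) = 1494*S/127 - 9*S*b/127 (Z(S, b) = 9*((-166*S + S*b)/(-127)) = 9*((-166*S + S*b)*(-1/127)) = 9*(166*S/127 - S*b/127) = 1494*S/127 - 9*S*b/127)
(Z(-44, -163) + 14598) + 33475 = ((9/127)*(-44)*(166 - 1*(-163)) + 14598) + 33475 = ((9/127)*(-44)*(166 + 163) + 14598) + 33475 = ((9/127)*(-44)*329 + 14598) + 33475 = (-130284/127 + 14598) + 33475 = 1723662/127 + 33475 = 5974987/127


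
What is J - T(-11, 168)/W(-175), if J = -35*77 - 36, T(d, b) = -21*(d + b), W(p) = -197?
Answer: -541304/197 ≈ -2747.7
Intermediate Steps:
T(d, b) = -21*b - 21*d (T(d, b) = -21*(b + d) = -21*b - 21*d)
J = -2731 (J = -2695 - 36 = -2731)
J - T(-11, 168)/W(-175) = -2731 - (-21*168 - 21*(-11))/(-197) = -2731 - (-3528 + 231)*(-1)/197 = -2731 - (-3297)*(-1)/197 = -2731 - 1*3297/197 = -2731 - 3297/197 = -541304/197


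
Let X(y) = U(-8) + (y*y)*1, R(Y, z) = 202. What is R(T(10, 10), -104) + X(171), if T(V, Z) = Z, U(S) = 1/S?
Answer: 235543/8 ≈ 29443.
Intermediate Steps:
X(y) = -⅛ + y² (X(y) = 1/(-8) + (y*y)*1 = -⅛ + y²*1 = -⅛ + y²)
R(T(10, 10), -104) + X(171) = 202 + (-⅛ + 171²) = 202 + (-⅛ + 29241) = 202 + 233927/8 = 235543/8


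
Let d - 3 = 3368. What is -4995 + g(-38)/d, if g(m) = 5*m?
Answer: -16838335/3371 ≈ -4995.1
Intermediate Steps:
d = 3371 (d = 3 + 3368 = 3371)
-4995 + g(-38)/d = -4995 + (5*(-38))/3371 = -4995 - 190*1/3371 = -4995 - 190/3371 = -16838335/3371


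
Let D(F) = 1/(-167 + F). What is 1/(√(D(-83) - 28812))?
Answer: -5*I*√72030010/7203001 ≈ -0.0058913*I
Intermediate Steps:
1/(√(D(-83) - 28812)) = 1/(√(1/(-167 - 83) - 28812)) = 1/(√(1/(-250) - 28812)) = 1/(√(-1/250 - 28812)) = 1/(√(-7203001/250)) = 1/(I*√72030010/50) = -5*I*√72030010/7203001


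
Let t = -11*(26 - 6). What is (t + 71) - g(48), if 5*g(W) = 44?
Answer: -789/5 ≈ -157.80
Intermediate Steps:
g(W) = 44/5 (g(W) = (⅕)*44 = 44/5)
t = -220 (t = -11*20 = -220)
(t + 71) - g(48) = (-220 + 71) - 1*44/5 = -149 - 44/5 = -789/5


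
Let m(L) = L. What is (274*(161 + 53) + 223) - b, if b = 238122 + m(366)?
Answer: -179629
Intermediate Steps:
b = 238488 (b = 238122 + 366 = 238488)
(274*(161 + 53) + 223) - b = (274*(161 + 53) + 223) - 1*238488 = (274*214 + 223) - 238488 = (58636 + 223) - 238488 = 58859 - 238488 = -179629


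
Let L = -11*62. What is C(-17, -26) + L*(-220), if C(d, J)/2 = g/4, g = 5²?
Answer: 300105/2 ≈ 1.5005e+5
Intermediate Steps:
g = 25
C(d, J) = 25/2 (C(d, J) = 2*(25/4) = 25/2)
L = -682
C(-17, -26) + L*(-220) = 25/2 - 682*(-220) = 25/2 + 150040 = 300105/2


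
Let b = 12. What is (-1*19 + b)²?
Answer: 49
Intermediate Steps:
(-1*19 + b)² = (-1*19 + 12)² = (-19 + 12)² = (-7)² = 49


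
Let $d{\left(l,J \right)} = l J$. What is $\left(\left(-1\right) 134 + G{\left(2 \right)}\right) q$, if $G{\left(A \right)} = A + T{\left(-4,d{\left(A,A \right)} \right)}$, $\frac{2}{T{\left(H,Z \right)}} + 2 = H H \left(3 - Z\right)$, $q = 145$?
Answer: $- \frac{172405}{9} \approx -19156.0$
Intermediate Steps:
$d{\left(l,J \right)} = J l$
$T{\left(H,Z \right)} = \frac{2}{-2 + H^{2} \left(3 - Z\right)}$ ($T{\left(H,Z \right)} = \frac{2}{-2 + H H \left(3 - Z\right)} = \frac{2}{-2 + H^{2} \left(3 - Z\right)}$)
$G{\left(A \right)} = A - \frac{2}{-46 + 16 A^{2}}$ ($G{\left(A \right)} = A - \frac{2}{2 - 3 \left(-4\right)^{2} + A A \left(-4\right)^{2}} = A - \frac{2}{2 - 48 + A^{2} \cdot 16} = A - \frac{2}{2 - 48 + 16 A^{2}} = A - \frac{2}{-46 + 16 A^{2}}$)
$\left(\left(-1\right) 134 + G{\left(2 \right)}\right) q = \left(\left(-1\right) 134 + \frac{-1 + 2 \left(-23 + 8 \cdot 2^{2}\right)}{-23 + 8 \cdot 2^{2}}\right) 145 = \left(-134 + \frac{-1 + 2 \left(-23 + 8 \cdot 4\right)}{-23 + 8 \cdot 4}\right) 145 = \left(-134 + \frac{-1 + 2 \left(-23 + 32\right)}{-23 + 32}\right) 145 = \left(-134 + \frac{-1 + 2 \cdot 9}{9}\right) 145 = \left(-134 + \frac{-1 + 18}{9}\right) 145 = \left(-134 + \frac{1}{9} \cdot 17\right) 145 = \left(-134 + \frac{17}{9}\right) 145 = \left(- \frac{1189}{9}\right) 145 = - \frac{172405}{9}$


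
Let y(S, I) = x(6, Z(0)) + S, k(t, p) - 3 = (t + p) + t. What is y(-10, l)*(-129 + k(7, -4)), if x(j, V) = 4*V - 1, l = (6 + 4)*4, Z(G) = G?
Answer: 1276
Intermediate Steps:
k(t, p) = 3 + p + 2*t (k(t, p) = 3 + ((t + p) + t) = 3 + ((p + t) + t) = 3 + (p + 2*t) = 3 + p + 2*t)
l = 40 (l = 10*4 = 40)
x(j, V) = -1 + 4*V
y(S, I) = -1 + S (y(S, I) = (-1 + 4*0) + S = (-1 + 0) + S = -1 + S)
y(-10, l)*(-129 + k(7, -4)) = (-1 - 10)*(-129 + (3 - 4 + 2*7)) = -11*(-129 + (3 - 4 + 14)) = -11*(-129 + 13) = -11*(-116) = 1276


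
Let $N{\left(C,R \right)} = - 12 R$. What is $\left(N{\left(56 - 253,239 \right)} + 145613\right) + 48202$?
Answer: $190947$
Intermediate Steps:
$\left(N{\left(56 - 253,239 \right)} + 145613\right) + 48202 = \left(\left(-12\right) 239 + 145613\right) + 48202 = \left(-2868 + 145613\right) + 48202 = 142745 + 48202 = 190947$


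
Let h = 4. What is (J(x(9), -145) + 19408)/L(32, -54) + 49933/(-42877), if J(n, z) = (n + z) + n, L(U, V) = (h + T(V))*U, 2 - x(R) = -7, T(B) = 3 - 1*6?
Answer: 825113581/1372064 ≈ 601.37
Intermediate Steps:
T(B) = -3 (T(B) = 3 - 6 = -3)
x(R) = 9 (x(R) = 2 - 1*(-7) = 2 + 7 = 9)
L(U, V) = U (L(U, V) = (4 - 3)*U = 1*U = U)
J(n, z) = z + 2*n
(J(x(9), -145) + 19408)/L(32, -54) + 49933/(-42877) = ((-145 + 2*9) + 19408)/32 + 49933/(-42877) = ((-145 + 18) + 19408)*(1/32) + 49933*(-1/42877) = (-127 + 19408)*(1/32) - 49933/42877 = 19281*(1/32) - 49933/42877 = 19281/32 - 49933/42877 = 825113581/1372064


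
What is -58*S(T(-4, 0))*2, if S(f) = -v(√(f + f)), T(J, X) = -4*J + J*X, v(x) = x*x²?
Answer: 14848*√2 ≈ 20998.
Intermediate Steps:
v(x) = x³
S(f) = -2*√2*f^(3/2) (S(f) = -(√(f + f))³ = -(√(2*f))³ = -(√2*√f)³ = -2*√2*f^(3/2))
-58*S(T(-4, 0))*2 = -58*(-2*√2*(-4*(-4 + 0))^(3/2))*2 = -58*(-2*√2*(-4*(-4))^(3/2))*2 = -58*(-2*√2*16^(3/2))*2 = -58*(-2*√2*64)*2 = -58*(-128*√2)*2 = -(-14848)*√2 = 14848*√2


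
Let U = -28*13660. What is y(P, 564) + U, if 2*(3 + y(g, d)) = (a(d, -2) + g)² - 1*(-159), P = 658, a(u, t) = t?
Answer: -334471/2 ≈ -1.6724e+5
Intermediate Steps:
U = -382480
y(g, d) = 153/2 + (-2 + g)²/2 (y(g, d) = -3 + ((-2 + g)² - 1*(-159))/2 = -3 + ((-2 + g)² + 159)/2 = -3 + (159 + (-2 + g)²)/2 = -3 + (159/2 + (-2 + g)²/2) = 153/2 + (-2 + g)²/2)
y(P, 564) + U = (153/2 + (-2 + 658)²/2) - 382480 = (153/2 + (½)*656²) - 382480 = (153/2 + (½)*430336) - 382480 = (153/2 + 215168) - 382480 = 430489/2 - 382480 = -334471/2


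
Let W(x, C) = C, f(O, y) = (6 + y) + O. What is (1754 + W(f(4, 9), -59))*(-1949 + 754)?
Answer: -2025525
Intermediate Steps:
f(O, y) = 6 + O + y
(1754 + W(f(4, 9), -59))*(-1949 + 754) = (1754 - 59)*(-1949 + 754) = 1695*(-1195) = -2025525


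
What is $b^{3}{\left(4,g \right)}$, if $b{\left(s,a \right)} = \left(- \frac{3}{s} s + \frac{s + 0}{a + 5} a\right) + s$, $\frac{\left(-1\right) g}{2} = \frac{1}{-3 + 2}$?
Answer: $\frac{3375}{343} \approx 9.8396$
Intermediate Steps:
$g = 2$ ($g = - \frac{2}{-3 + 2} = - \frac{2}{-1} = \left(-2\right) \left(-1\right) = 2$)
$b{\left(s,a \right)} = -3 + s + \frac{a s}{5 + a}$ ($b{\left(s,a \right)} = \left(-3 + \frac{s}{5 + a} a\right) + s = \left(-3 + \frac{a s}{5 + a}\right) + s = -3 + s + \frac{a s}{5 + a}$)
$b^{3}{\left(4,g \right)} = \left(\frac{-15 - 6 + 5 \cdot 4 + 2 \cdot 2 \cdot 4}{5 + 2}\right)^{3} = \left(\frac{-15 - 6 + 20 + 16}{7}\right)^{3} = \left(\frac{1}{7} \cdot 15\right)^{3} = \left(\frac{15}{7}\right)^{3} = \frac{3375}{343}$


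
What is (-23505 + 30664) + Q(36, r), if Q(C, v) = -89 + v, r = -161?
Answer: 6909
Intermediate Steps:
(-23505 + 30664) + Q(36, r) = (-23505 + 30664) + (-89 - 161) = 7159 - 250 = 6909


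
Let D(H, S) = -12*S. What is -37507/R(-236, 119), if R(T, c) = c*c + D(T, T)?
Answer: -37507/16993 ≈ -2.2072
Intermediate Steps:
R(T, c) = c**2 - 12*T (R(T, c) = c*c - 12*T = c**2 - 12*T)
-37507/R(-236, 119) = -37507/(119**2 - 12*(-236)) = -37507/(14161 + 2832) = -37507/16993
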